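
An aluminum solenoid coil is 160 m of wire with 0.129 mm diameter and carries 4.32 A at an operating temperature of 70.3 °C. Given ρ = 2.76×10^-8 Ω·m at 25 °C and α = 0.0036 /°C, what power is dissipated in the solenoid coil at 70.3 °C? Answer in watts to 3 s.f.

7330 W

A = π(d/2)² = π(6.4500e-05 m)² = 1.307e-08 m²
R₍25₎ = ρL/A = (2.76×10^-8)(160)/(1.307e-08) = 337.9 Ω
R₍70.3₎ = R₍25₎(1 + αΔT) = 337.9 × (1 + 0.0036×45.3) = 393 Ω
P = I²R = (4.32)² × 393 = 7330 W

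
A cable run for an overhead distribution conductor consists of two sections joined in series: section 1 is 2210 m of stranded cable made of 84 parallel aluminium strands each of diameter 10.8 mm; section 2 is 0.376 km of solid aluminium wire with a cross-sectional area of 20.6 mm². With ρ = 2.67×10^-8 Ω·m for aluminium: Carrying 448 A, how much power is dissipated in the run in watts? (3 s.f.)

Section 1: A_strand = π(5.4000e-03)² = 9.161e-05 m²; R₁ = ρL/(N·A_s) = (2.67×10^-8)(2210)/(84×9.161e-05) = 0.007668 Ω
Section 2: A = 20.6 mm² = 2.060e-05 m²
R₂ = (2.67×10^-8)(376)/(2.060e-05) = 0.4873 Ω
R = R₁ + R₂ = 0.495 Ω
P = I²R = (448)² × 0.495 = 99400 W

99400 W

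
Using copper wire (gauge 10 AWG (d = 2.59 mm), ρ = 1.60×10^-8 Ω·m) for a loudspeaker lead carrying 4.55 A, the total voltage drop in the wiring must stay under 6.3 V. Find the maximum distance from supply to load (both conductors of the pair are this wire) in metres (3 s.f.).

A = π(2.59/2 mm)² = π(1.2950e-03 m)² = 5.269e-06 m²
L_max = V_max·A/(2·ρI) = (6.3)(5.269e-06)/(2×1.60×10^-8×4.55) = 228 m

228 m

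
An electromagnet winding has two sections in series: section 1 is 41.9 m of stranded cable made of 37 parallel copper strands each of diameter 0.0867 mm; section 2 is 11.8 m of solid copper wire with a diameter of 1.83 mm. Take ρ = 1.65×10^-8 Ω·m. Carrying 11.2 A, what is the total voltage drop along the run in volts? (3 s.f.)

36.3 V

Section 1: A_strand = π(4.3350e-05)² = 5.904e-09 m²; R₁ = ρL/(N·A_s) = (1.65×10^-8)(41.9)/(37×5.904e-09) = 3.165 Ω
Section 2: A = π(d/2)² = π(9.1500e-04 m)² = 2.630e-06 m²
R₂ = (1.65×10^-8)(11.8)/(2.630e-06) = 0.07402 Ω
R = R₁ + R₂ = 3.239 Ω
V = IR = 11.2 × 3.239 = 36.3 V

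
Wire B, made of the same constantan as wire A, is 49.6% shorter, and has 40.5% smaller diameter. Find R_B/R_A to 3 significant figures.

R ∝ L/d², so R_B/R_A = (1 − 49.6/100) × (1 − 40.5/100)⁻²
= 0.504 × 2.825 = 1.42

1.42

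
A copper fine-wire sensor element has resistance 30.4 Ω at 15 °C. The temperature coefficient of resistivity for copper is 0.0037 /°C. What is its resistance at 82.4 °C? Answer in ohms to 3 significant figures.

ΔT = 82.4 − 15 = 67.4 °C
R = R₀(1 + αΔT) = 30.4 × (1 + 0.0037×67.4) = 30.4 × 1.249 = 38.0 Ω

38.0 Ω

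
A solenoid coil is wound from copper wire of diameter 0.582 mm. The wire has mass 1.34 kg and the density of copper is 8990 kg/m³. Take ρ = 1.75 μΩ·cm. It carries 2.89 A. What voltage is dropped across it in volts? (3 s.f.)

ρ = 1.75 μΩ·cm = 1.75×10^-8 Ω·m
A = π(d/2)² = π(2.9100e-04 m)² = 2.6603e-07 m²
L = m/(density·A) = 1.34/(8990×2.6603e-07) = 560.3 m
R = ρL/A = (1.75×10^-8)(560.3)/(2.6603e-07) = 36.86 Ω
V = IR = 2.89 × 36.86 = 107 V

107 V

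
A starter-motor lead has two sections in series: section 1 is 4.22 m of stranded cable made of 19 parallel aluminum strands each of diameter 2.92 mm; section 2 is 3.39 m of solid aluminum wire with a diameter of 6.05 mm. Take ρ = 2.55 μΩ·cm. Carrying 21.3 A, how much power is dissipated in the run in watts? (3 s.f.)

1.75 W

ρ = 2.55 μΩ·cm = 2.55×10^-8 Ω·m
Section 1: A_strand = π(1.4600e-03)² = 6.697e-06 m²; R₁ = ρL/(N·A_s) = (2.55×10^-8)(4.22)/(19×6.697e-06) = 8.458×10^-4 Ω
Section 2: A = π(d/2)² = π(3.0250e-03 m)² = 2.875e-05 m²
R₂ = (2.55×10^-8)(3.39)/(2.875e-05) = 0.003007 Ω
R = R₁ + R₂ = 0.003853 Ω
P = I²R = (21.3)² × 0.003853 = 1.75 W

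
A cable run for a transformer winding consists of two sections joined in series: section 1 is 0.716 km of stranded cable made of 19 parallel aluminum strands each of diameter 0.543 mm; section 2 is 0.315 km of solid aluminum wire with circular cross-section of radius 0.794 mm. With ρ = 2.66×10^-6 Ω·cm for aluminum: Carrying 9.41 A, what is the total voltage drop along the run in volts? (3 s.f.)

ρ = 2.66×10^-6 Ω·cm = 2.66×10^-8 Ω·m
Section 1: A_strand = π(2.7150e-04)² = 2.316e-07 m²; R₁ = ρL/(N·A_s) = (2.66×10^-8)(716)/(19×2.316e-07) = 4.329 Ω
Section 2: A = πr² = π(7.9400e-04 m)² = 1.981e-06 m²
R₂ = (2.66×10^-8)(315)/(1.981e-06) = 4.231 Ω
R = R₁ + R₂ = 8.559 Ω
V = IR = 9.41 × 8.559 = 80.5 V

80.5 V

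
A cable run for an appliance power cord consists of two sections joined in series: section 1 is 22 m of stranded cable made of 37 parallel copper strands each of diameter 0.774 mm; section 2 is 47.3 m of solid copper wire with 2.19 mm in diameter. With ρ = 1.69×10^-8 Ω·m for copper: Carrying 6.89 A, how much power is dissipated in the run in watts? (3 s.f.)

Section 1: A_strand = π(3.8700e-04)² = 4.705e-07 m²; R₁ = ρL/(N·A_s) = (1.69×10^-8)(22)/(37×4.705e-07) = 0.02136 Ω
Section 2: A = π(d/2)² = π(1.0950e-03 m)² = 3.767e-06 m²
R₂ = (1.69×10^-8)(47.3)/(3.767e-06) = 0.2122 Ω
R = R₁ + R₂ = 0.2336 Ω
P = I²R = (6.89)² × 0.2336 = 11.1 W

11.1 W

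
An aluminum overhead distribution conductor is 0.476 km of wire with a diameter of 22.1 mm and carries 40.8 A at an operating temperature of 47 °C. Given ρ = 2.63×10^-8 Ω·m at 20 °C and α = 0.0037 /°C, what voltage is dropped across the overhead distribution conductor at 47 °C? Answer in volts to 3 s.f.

A = π(d/2)² = π(1.1050e-02 m)² = 3.836e-04 m²
R₍20₎ = ρL/A = (2.63×10^-8)(476)/(3.836e-04) = 0.03264 Ω
R₍47₎ = R₍20₎(1 + αΔT) = 0.03264 × (1 + 0.0037×27) = 0.0359 Ω
V = IR = 40.8 × 0.0359 = 1.46 V

1.46 V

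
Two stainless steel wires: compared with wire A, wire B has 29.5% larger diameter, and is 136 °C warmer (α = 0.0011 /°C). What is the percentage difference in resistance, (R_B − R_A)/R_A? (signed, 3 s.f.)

R ∝ ρL/d² with ρ ∝ (1+αΔT), so R_B/R_A = (1 + 29.5/100)⁻² × (1 + 0.0011×136)
= 0.5963 × 1.15 = 0.6855
(R_B − R_A)/R_A = 0.6855 − 1 = -31.5%

-31.5%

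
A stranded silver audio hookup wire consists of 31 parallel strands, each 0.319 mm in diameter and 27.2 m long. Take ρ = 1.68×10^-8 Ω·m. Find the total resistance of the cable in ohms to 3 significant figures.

A_strand = π(1.5950e-04 m)² = 7.992e-08 m²
R_strand = ρL/A = (1.68×10^-8)(27.2)/(7.992e-08) = 5.718 Ω
R_total = R_strand/N = 5.718/31 = 0.184 Ω

0.184 Ω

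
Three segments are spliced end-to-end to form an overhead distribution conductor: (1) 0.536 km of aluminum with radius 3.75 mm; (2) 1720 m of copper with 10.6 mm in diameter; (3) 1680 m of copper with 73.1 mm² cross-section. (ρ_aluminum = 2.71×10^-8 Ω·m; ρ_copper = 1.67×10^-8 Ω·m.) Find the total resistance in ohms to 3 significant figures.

Seg 1: A = πr² = π(3.7500e-03 m)² = 4.418e-05 m²
R_1 = (2.71×10^-8)(536)/(4.418e-05) = 0.3288 Ω
Seg 2: A = π(d/2)² = π(5.3000e-03 m)² = 8.825e-05 m²
R_2 = (1.67×10^-8)(1720)/(8.825e-05) = 0.3255 Ω
Seg 3: A = 73.1 mm² = 7.310e-05 m²
R_3 = (1.67×10^-8)(1680)/(7.310e-05) = 0.3838 Ω
R_total = R_1 + R_2 + R_3 = 1.04 Ω

1.04 Ω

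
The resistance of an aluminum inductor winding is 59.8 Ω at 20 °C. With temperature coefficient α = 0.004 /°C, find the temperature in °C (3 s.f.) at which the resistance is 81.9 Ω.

112 °C

R = R₀(1 + α(T − T₀)) ⇒ T = T₀ + (R/R₀ − 1)/α
T = 20 + (81.9/59.8 − 1)/0.004 = 20 + (0.3696)/0.004 = 112 °C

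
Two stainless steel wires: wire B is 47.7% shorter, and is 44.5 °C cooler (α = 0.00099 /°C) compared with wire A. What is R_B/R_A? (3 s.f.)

R ∝ ρL/d² with ρ ∝ (1+αΔT), so R_B/R_A = (1 − 47.7/100) × (1 − 0.00099×44.5)
= 0.523 × 0.9559 = 0.500

0.500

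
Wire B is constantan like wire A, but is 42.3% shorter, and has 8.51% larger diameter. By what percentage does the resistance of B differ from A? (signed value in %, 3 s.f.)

R ∝ L/d², so R_B/R_A = (1 − 42.3/100) × (1 + 8.51/100)⁻²
= 0.577 × 0.8493 = 0.49
(R_B − R_A)/R_A = 0.49 − 1 = -51.0%

-51.0%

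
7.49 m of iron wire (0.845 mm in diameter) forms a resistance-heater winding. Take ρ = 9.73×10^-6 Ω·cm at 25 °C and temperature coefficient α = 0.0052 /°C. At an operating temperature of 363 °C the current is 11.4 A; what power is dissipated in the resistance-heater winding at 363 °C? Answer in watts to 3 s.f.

ρ = 9.73×10^-6 Ω·cm = 9.73×10^-8 Ω·m
A = π(d/2)² = π(4.2250e-04 m)² = 5.608e-07 m²
R₍25₎ = ρL/A = (9.73×10^-8)(7.49)/(5.608e-07) = 1.3 Ω
R₍363₎ = R₍25₎(1 + αΔT) = 1.3 × (1 + 0.0052×338) = 3.584 Ω
P = I²R = (11.4)² × 3.584 = 466 W

466 W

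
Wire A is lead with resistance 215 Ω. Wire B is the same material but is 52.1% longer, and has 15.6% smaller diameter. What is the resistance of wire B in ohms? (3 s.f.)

459 Ω

R ∝ L/d², so R_B/R_A = (1 + 52.1/100) × (1 − 15.6/100)⁻²
= 1.521 × 1.404 = 2.135
R_B = 2.135 × 215 = 459 Ω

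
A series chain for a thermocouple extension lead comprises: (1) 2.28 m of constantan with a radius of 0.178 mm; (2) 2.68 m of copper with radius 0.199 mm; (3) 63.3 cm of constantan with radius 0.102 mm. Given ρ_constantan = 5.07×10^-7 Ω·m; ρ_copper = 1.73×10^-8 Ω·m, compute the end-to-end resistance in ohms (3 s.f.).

21.8 Ω

Seg 1: A = πr² = π(1.7800e-04 m)² = 9.954e-08 m²
R_1 = (5.07×10^-7)(2.28)/(9.954e-08) = 11.61 Ω
Seg 2: A = πr² = π(1.9900e-04 m)² = 1.244e-07 m²
R_2 = (1.73×10^-8)(2.68)/(1.244e-07) = 0.3727 Ω
Seg 3: A = πr² = π(1.0200e-04 m)² = 3.269e-08 m²
R_3 = (5.07×10^-7)(0.633)/(3.269e-08) = 9.819 Ω
R_total = R_1 + R_2 + R_3 = 21.8 Ω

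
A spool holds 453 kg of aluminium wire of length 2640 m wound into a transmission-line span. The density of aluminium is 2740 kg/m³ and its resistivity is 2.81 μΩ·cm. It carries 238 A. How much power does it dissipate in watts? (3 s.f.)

67100 W

ρ = 2.81 μΩ·cm = 2.81×10^-8 Ω·m
A = m/(density·L) = 453/(2740×2640) = 6.2624e-05 m²
R = ρL/A = (2.81×10^-8)(2640)/(6.2624e-05) = 1.185 Ω
P = I²R = (238)² × 1.185 = 67100 W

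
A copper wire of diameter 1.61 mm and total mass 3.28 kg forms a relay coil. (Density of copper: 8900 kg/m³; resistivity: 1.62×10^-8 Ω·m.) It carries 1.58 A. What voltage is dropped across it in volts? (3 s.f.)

2.28 V

A = π(d/2)² = π(8.0500e-04 m)² = 2.0358e-06 m²
L = m/(density·A) = 3.28/(8900×2.0358e-06) = 181 m
R = ρL/A = (1.62×10^-8)(181)/(2.0358e-06) = 1.441 Ω
V = IR = 1.58 × 1.441 = 2.28 V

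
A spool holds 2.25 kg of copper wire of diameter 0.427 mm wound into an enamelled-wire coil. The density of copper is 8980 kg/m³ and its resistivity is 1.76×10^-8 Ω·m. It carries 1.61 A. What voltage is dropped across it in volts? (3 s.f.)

346 V

A = π(d/2)² = π(2.1350e-04 m)² = 1.4320e-07 m²
L = m/(density·A) = 2.25/(8980×1.4320e-07) = 1750 m
R = ρL/A = (1.76×10^-8)(1750)/(1.4320e-07) = 215 Ω
V = IR = 1.61 × 215 = 346 V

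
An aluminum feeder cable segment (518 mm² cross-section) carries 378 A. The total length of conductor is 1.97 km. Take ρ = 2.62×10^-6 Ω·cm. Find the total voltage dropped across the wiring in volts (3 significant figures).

37.7 V

ρ = 2.62×10^-6 Ω·cm = 2.62×10^-8 Ω·m
A = 518 mm² = 5.180e-04 m²
R = ρL/A = (2.62×10^-8)(1970)/(5.180e-04) = 0.09964 Ω
V = IR = 378 × 0.09964 = 37.7 V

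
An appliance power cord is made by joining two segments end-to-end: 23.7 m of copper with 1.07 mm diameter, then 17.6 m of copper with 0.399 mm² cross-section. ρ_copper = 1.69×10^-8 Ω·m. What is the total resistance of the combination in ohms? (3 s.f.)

Segment 1: A = π(d/2)² = π(5.3500e-04 m)² = 8.992e-07 m²
R₁ = ρL/A = (1.69×10^-8)(23.7)/(8.992e-07) = 0.4454 Ω
Segment 2: A = 0.399 mm² = 3.990e-07 m²
R₂ = (1.69×10^-8)(17.6)/(3.990e-07) = 0.7455 Ω
R = R₁ + R₂ = 1.19 Ω

1.19 Ω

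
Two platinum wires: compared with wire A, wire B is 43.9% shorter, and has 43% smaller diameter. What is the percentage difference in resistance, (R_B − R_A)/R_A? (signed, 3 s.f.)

R ∝ L/d², so R_B/R_A = (1 − 43.9/100) × (1 − 43/100)⁻²
= 0.561 × 3.078 = 1.727
(R_B − R_A)/R_A = 1.727 − 1 = 72.7%

72.7%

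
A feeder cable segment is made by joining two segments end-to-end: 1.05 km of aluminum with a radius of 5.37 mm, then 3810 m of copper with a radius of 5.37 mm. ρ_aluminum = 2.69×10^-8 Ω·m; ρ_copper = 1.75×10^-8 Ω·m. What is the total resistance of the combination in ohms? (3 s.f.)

1.05 Ω

Segment 1: A = πr² = π(5.3700e-03 m)² = 9.059e-05 m²
R₁ = ρL/A = (2.69×10^-8)(1050)/(9.059e-05) = 0.3118 Ω
R₂ = (1.75×10^-8)(3810)/(9.059e-05) = 0.736 Ω
R = R₁ + R₂ = 1.05 Ω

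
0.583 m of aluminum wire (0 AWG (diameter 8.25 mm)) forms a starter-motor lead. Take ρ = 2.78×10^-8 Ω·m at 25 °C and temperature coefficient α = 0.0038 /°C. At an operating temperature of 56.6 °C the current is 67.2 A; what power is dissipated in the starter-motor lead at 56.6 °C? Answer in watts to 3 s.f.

A = π(8.25/2 mm)² = π(4.1250e-03 m)² = 5.346e-05 m²
R₍25₎ = ρL/A = (2.78×10^-8)(0.583)/(5.346e-05) = 3.032×10^-4 Ω
R₍56.6₎ = R₍25₎(1 + αΔT) = 3.032×10^-4 × (1 + 0.0038×31.6) = 3.396×10^-4 Ω
P = I²R = (67.2)² × 3.396×10^-4 = 1.53 W

1.53 W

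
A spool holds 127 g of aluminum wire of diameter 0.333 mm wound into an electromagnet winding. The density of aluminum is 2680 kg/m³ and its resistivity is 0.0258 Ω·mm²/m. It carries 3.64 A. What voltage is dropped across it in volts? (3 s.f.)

ρ = 0.0258 Ω·mm²/m = 2.58×10^-8 Ω·m
A = π(d/2)² = π(1.6650e-04 m)² = 8.7092e-08 m²
L = m/(density·A) = 0.127/(2680×8.7092e-08) = 544.1 m
R = ρL/A = (2.58×10^-8)(544.1)/(8.7092e-08) = 161.2 Ω
V = IR = 3.64 × 161.2 = 587 V

587 V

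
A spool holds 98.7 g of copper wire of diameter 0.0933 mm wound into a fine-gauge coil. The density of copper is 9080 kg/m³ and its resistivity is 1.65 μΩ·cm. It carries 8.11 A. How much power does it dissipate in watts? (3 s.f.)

2.52×10^5 W

ρ = 1.65 μΩ·cm = 1.65×10^-8 Ω·m
A = π(d/2)² = π(4.6650e-05 m)² = 6.8368e-09 m²
L = m/(density·A) = 0.0987/(9080×6.8368e-09) = 1590 m
R = ρL/A = (1.65×10^-8)(1590)/(6.8368e-09) = 3837 Ω
P = I²R = (8.11)² × 3837 = 2.52×10^5 W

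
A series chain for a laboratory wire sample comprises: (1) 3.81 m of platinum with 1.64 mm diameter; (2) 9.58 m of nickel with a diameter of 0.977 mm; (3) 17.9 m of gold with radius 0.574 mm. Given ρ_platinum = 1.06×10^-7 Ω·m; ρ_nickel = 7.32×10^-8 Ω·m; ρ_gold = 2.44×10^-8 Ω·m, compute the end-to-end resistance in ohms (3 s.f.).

1.55 Ω

Seg 1: A = π(d/2)² = π(8.2000e-04 m)² = 2.112e-06 m²
R_1 = (1.06×10^-7)(3.81)/(2.112e-06) = 0.1912 Ω
Seg 2: A = π(d/2)² = π(4.8850e-04 m)² = 7.497e-07 m²
R_2 = (7.32×10^-8)(9.58)/(7.497e-07) = 0.9354 Ω
Seg 3: A = πr² = π(5.7400e-04 m)² = 1.035e-06 m²
R_3 = (2.44×10^-8)(17.9)/(1.035e-06) = 0.422 Ω
R_total = R_1 + R_2 + R_3 = 1.55 Ω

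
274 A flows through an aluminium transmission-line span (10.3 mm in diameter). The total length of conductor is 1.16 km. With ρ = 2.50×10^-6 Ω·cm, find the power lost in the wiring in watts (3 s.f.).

26100 W

ρ = 2.50×10^-6 Ω·cm = 2.50×10^-8 Ω·m
A = π(d/2)² = π(5.1500e-03 m)² = 8.332e-05 m²
R = ρL/A = (2.50×10^-8)(1160)/(8.332e-05) = 0.348 Ω
P = I²R = (274)² × 0.348 = 26100 W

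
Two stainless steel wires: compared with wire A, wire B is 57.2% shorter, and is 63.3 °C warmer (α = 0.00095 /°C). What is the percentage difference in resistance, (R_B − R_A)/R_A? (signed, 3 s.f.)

-54.6%

R ∝ ρL/d² with ρ ∝ (1+αΔT), so R_B/R_A = (1 − 57.2/100) × (1 + 0.00095×63.3)
= 0.428 × 1.06 = 0.4537
(R_B − R_A)/R_A = 0.4537 − 1 = -54.6%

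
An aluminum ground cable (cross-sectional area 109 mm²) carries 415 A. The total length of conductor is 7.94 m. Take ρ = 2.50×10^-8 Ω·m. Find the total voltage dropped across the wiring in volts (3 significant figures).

A = 109 mm² = 1.090e-04 m²
R = ρL/A = (2.50×10^-8)(7.94)/(1.090e-04) = 0.001821 Ω
V = IR = 415 × 0.001821 = 0.756 V

0.756 V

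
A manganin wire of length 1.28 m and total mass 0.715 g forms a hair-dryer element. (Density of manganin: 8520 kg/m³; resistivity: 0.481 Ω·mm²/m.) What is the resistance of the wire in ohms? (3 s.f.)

ρ = 0.481 Ω·mm²/m = 4.81×10^-7 Ω·m
A = m/(density·L) = 7.150×10^-4/(8520×1.28) = 6.5563e-08 m²
R = ρL/A = (4.81×10^-7)(1.28)/(6.5563e-08) = 9.39 Ω

9.39 Ω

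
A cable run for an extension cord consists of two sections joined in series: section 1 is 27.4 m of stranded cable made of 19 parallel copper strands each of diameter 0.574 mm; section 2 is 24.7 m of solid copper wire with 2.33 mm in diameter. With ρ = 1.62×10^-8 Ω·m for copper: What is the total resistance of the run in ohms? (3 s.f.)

0.184 Ω

Section 1: A_strand = π(2.8700e-04)² = 2.588e-07 m²; R₁ = ρL/(N·A_s) = (1.62×10^-8)(27.4)/(19×2.588e-07) = 0.09028 Ω
Section 2: A = π(d/2)² = π(1.1650e-03 m)² = 4.264e-06 m²
R₂ = (1.62×10^-8)(24.7)/(4.264e-06) = 0.09384 Ω
R = R₁ + R₂ = 0.184 Ω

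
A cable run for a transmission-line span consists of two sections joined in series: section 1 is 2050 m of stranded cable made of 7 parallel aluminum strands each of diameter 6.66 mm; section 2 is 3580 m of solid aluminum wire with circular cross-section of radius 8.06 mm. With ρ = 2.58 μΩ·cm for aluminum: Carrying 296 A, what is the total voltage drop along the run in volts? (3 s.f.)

ρ = 2.58 μΩ·cm = 2.58×10^-8 Ω·m
Section 1: A_strand = π(3.3300e-03)² = 3.484e-05 m²; R₁ = ρL/(N·A_s) = (2.58×10^-8)(2050)/(7×3.484e-05) = 0.2169 Ω
Section 2: A = πr² = π(8.0600e-03 m)² = 2.041e-04 m²
R₂ = (2.58×10^-8)(3580)/(2.041e-04) = 0.4526 Ω
R = R₁ + R₂ = 0.6695 Ω
V = IR = 296 × 0.6695 = 198 V

198 V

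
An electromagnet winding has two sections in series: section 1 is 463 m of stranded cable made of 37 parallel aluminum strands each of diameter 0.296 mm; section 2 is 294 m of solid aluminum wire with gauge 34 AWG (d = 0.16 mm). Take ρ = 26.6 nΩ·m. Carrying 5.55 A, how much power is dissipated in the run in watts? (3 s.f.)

ρ = 26.6 nΩ·m = 2.66×10^-8 Ω·m
Section 1: A_strand = π(1.4800e-04)² = 6.881e-08 m²; R₁ = ρL/(N·A_s) = (2.66×10^-8)(463)/(37×6.881e-08) = 4.837 Ω
Section 2: A = π(0.16/2 mm)² = π(8.0000e-05 m)² = 2.011e-08 m²
R₂ = (2.66×10^-8)(294)/(2.011e-08) = 389 Ω
R = R₁ + R₂ = 393.8 Ω
P = I²R = (5.55)² × 393.8 = 12100 W

12100 W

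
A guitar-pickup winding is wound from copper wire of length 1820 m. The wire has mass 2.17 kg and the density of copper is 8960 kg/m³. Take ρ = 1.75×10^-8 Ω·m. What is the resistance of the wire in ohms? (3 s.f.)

A = m/(density·L) = 2.17/(8960×1820) = 1.3307e-07 m²
R = ρL/A = (1.75×10^-8)(1820)/(1.3307e-07) = 239 Ω

239 Ω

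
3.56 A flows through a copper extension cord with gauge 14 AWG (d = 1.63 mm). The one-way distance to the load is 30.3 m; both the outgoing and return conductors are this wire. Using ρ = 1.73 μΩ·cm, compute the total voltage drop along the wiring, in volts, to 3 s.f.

ρ = 1.73 μΩ·cm = 1.73×10^-8 Ω·m
A = π(1.63/2 mm)² = π(8.1500e-04 m)² = 2.087e-06 m²
Total conductor length (both ways) L = 2 × 30.3 = 60.6 m
R = ρL/A = (1.73×10^-8)(60.6)/(2.087e-06) = 0.5024 Ω
V = IR = 3.56 × 0.5024 = 1.79 V

1.79 V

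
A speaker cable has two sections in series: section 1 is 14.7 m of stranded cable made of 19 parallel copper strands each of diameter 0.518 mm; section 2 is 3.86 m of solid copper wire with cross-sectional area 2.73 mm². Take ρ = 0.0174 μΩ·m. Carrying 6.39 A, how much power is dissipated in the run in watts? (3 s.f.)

ρ = 0.0174 μΩ·m = 1.74×10^-8 Ω·m
Section 1: A_strand = π(2.5900e-04)² = 2.107e-07 m²; R₁ = ρL/(N·A_s) = (1.74×10^-8)(14.7)/(19×2.107e-07) = 0.06388 Ω
Section 2: A = 2.73 mm² = 2.730e-06 m²
R₂ = (1.74×10^-8)(3.86)/(2.730e-06) = 0.0246 Ω
R = R₁ + R₂ = 0.08848 Ω
P = I²R = (6.39)² × 0.08848 = 3.61 W

3.61 W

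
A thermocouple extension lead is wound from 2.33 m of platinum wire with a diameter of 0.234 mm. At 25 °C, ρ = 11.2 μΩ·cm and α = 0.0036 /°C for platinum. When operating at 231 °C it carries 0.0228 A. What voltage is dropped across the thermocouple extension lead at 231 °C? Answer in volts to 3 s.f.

0.241 V

ρ = 11.2 μΩ·cm = 1.12×10^-7 Ω·m
A = π(d/2)² = π(1.1700e-04 m)² = 4.301e-08 m²
R₍25₎ = ρL/A = (1.12×10^-7)(2.33)/(4.301e-08) = 6.068 Ω
R₍231₎ = R₍25₎(1 + αΔT) = 6.068 × (1 + 0.0036×206) = 10.57 Ω
V = IR = 0.0228 × 10.57 = 0.241 V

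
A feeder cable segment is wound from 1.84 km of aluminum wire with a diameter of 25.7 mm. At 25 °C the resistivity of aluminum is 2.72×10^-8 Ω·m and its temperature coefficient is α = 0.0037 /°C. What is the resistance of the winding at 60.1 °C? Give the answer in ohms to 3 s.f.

0.109 Ω

A = π(d/2)² = π(1.2850e-02 m)² = 5.187e-04 m²
R₍25°C₎ = ρL/A = (2.72×10^-8)(1840)/(5.187e-04) = 0.09648 Ω
R = R₀(1 + αΔT) = 0.09648(1 + 0.0037×35.1) = 0.109 Ω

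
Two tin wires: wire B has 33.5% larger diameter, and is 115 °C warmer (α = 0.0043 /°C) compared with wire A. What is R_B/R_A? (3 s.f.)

0.839

R ∝ ρL/d² with ρ ∝ (1+αΔT), so R_B/R_A = (1 + 33.5/100)⁻² × (1 + 0.0043×115)
= 0.5611 × 1.494 = 0.839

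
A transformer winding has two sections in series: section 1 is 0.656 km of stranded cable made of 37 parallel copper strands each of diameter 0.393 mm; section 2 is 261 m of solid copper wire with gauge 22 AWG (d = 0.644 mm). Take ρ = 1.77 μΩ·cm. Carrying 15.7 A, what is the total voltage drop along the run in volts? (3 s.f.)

ρ = 1.77 μΩ·cm = 1.77×10^-8 Ω·m
Section 1: A_strand = π(1.9650e-04)² = 1.213e-07 m²; R₁ = ρL/(N·A_s) = (1.77×10^-8)(656)/(37×1.213e-07) = 2.587 Ω
Section 2: A = π(0.644/2 mm)² = π(3.2200e-04 m)² = 3.257e-07 m²
R₂ = (1.77×10^-8)(261)/(3.257e-07) = 14.18 Ω
R = R₁ + R₂ = 16.77 Ω
V = IR = 15.7 × 16.77 = 263 V

263 V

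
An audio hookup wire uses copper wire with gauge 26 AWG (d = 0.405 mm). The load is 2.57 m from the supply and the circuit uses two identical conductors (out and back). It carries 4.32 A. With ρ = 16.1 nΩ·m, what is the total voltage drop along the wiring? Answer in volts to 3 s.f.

2.78 V

ρ = 16.1 nΩ·m = 1.61×10^-8 Ω·m
A = π(0.405/2 mm)² = π(2.0250e-04 m)² = 1.288e-07 m²
Total conductor length (both ways) L = 2 × 2.57 = 5.14 m
R = ρL/A = (1.61×10^-8)(5.14)/(1.288e-07) = 0.6424 Ω
V = IR = 4.32 × 0.6424 = 2.78 V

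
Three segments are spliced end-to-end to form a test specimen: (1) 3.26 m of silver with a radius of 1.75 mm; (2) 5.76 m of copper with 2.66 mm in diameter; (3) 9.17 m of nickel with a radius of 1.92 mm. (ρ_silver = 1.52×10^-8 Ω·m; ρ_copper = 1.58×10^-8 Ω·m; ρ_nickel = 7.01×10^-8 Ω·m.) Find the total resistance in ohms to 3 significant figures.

Seg 1: A = πr² = π(1.7500e-03 m)² = 9.621e-06 m²
R_1 = (1.52×10^-8)(3.26)/(9.621e-06) = 0.00515 Ω
Seg 2: A = π(d/2)² = π(1.3300e-03 m)² = 5.557e-06 m²
R_2 = (1.58×10^-8)(5.76)/(5.557e-06) = 0.01638 Ω
Seg 3: A = πr² = π(1.9200e-03 m)² = 1.158e-05 m²
R_3 = (7.01×10^-8)(9.17)/(1.158e-05) = 0.05551 Ω
R_total = R_1 + R_2 + R_3 = 0.0770 Ω

0.0770 Ω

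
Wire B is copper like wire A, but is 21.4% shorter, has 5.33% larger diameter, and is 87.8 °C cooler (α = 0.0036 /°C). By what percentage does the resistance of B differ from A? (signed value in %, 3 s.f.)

-51.5%

R ∝ ρL/d² with ρ ∝ (1+αΔT), so R_B/R_A = (1 − 21.4/100) × (1 + 5.33/100)⁻² × (1 − 0.0036×87.8)
= 0.786 × 0.9013 × 0.6839 = 0.4845
(R_B − R_A)/R_A = 0.4845 − 1 = -51.5%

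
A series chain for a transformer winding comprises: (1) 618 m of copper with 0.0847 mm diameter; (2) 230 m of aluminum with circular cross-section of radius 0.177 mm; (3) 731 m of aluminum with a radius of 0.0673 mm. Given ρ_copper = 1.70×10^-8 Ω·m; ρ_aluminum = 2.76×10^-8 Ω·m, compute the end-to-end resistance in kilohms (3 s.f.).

Seg 1: A = π(d/2)² = π(4.2350e-05 m)² = 5.635e-09 m²
R_1 = (1.70×10^-8)(618)/(5.635e-09) = 1865 Ω
Seg 2: A = πr² = π(1.7700e-04 m)² = 9.842e-08 m²
R_2 = (2.76×10^-8)(230)/(9.842e-08) = 64.5 Ω
Seg 3: A = πr² = π(6.7300e-05 m)² = 1.423e-08 m²
R_3 = (2.76×10^-8)(731)/(1.423e-08) = 1418 Ω
R_total = R_1 + R_2 + R_3 = 3.35 kΩ

3.35 kΩ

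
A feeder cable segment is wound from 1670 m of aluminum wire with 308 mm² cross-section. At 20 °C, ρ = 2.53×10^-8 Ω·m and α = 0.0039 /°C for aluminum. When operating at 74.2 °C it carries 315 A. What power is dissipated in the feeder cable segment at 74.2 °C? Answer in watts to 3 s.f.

A = 308 mm² = 3.080e-04 m²
R₍20₎ = ρL/A = (2.53×10^-8)(1670)/(3.080e-04) = 0.1372 Ω
R₍74.2₎ = R₍20₎(1 + αΔT) = 0.1372 × (1 + 0.0039×54.2) = 0.1662 Ω
P = I²R = (315)² × 0.1662 = 16500 W

16500 W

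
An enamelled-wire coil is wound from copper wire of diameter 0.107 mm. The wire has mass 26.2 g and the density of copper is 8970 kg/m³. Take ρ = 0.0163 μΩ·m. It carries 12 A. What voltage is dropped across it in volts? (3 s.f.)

ρ = 0.0163 μΩ·m = 1.63×10^-8 Ω·m
A = π(d/2)² = π(5.3500e-05 m)² = 8.9920e-09 m²
L = m/(density·A) = 0.0262/(8970×8.9920e-09) = 324.8 m
R = ρL/A = (1.63×10^-8)(324.8)/(8.9920e-09) = 588.8 Ω
V = IR = 12 × 588.8 = 7070 V

7070 V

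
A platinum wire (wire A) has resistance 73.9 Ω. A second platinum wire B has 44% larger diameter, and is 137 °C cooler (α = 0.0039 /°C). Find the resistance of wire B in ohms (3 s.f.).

16.6 Ω

R ∝ ρL/d² with ρ ∝ (1+αΔT), so R_B/R_A = (1 + 44/100)⁻² × (1 − 0.0039×137)
= 0.4823 × 0.4657 = 0.2246
R_B = 0.2246 × 73.9 = 16.6 Ω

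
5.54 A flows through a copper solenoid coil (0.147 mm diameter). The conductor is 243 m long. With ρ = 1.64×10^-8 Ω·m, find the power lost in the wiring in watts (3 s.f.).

7210 W

A = π(d/2)² = π(7.3500e-05 m)² = 1.697e-08 m²
R = ρL/A = (1.64×10^-8)(243)/(1.697e-08) = 234.8 Ω
P = I²R = (5.54)² × 234.8 = 7210 W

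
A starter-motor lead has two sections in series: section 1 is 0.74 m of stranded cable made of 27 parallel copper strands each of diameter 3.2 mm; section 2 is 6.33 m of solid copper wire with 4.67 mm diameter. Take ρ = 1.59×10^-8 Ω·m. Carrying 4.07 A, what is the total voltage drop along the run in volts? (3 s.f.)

0.0241 V

Section 1: A_strand = π(1.6000e-03)² = 8.042e-06 m²; R₁ = ρL/(N·A_s) = (1.59×10^-8)(0.74)/(27×8.042e-06) = 5.418×10^-5 Ω
Section 2: A = π(d/2)² = π(2.3350e-03 m)² = 1.713e-05 m²
R₂ = (1.59×10^-8)(6.33)/(1.713e-05) = 0.005876 Ω
R = R₁ + R₂ = 0.00593 Ω
V = IR = 4.07 × 0.00593 = 0.0241 V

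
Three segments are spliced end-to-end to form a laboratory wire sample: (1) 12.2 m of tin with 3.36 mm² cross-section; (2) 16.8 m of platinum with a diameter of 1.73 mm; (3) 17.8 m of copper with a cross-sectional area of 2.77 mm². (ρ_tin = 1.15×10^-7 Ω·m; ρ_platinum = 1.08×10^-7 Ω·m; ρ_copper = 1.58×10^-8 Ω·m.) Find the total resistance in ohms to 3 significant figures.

Seg 1: A = 3.36 mm² = 3.360e-06 m²
R_1 = (1.15×10^-7)(12.2)/(3.360e-06) = 0.4176 Ω
Seg 2: A = π(d/2)² = π(8.6500e-04 m)² = 2.351e-06 m²
R_2 = (1.08×10^-7)(16.8)/(2.351e-06) = 0.7719 Ω
Seg 3: A = 2.77 mm² = 2.770e-06 m²
R_3 = (1.58×10^-8)(17.8)/(2.770e-06) = 0.1015 Ω
R_total = R_1 + R_2 + R_3 = 1.29 Ω

1.29 Ω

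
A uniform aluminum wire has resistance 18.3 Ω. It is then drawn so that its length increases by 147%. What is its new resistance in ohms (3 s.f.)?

112 Ω

k = 1 + 147/100 = 2.47; volume constant ⇒ A' = A/k, so R' = k²R.
R' = 6.101 × 18.3 = 112 Ω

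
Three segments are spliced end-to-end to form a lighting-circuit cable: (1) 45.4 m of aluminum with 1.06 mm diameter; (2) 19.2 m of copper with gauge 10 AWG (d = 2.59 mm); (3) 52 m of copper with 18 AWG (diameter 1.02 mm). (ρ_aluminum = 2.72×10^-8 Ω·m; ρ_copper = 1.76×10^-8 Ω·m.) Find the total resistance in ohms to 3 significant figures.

Seg 1: A = π(d/2)² = π(5.3000e-04 m)² = 8.825e-07 m²
R_1 = (2.72×10^-8)(45.4)/(8.825e-07) = 1.399 Ω
Seg 2: A = π(2.59/2 mm)² = π(1.2950e-03 m)² = 5.269e-06 m²
R_2 = (1.76×10^-8)(19.2)/(5.269e-06) = 0.06414 Ω
Seg 3: A = π(1.02/2 mm)² = π(5.1000e-04 m)² = 8.171e-07 m²
R_3 = (1.76×10^-8)(52)/(8.171e-07) = 1.12 Ω
R_total = R_1 + R_2 + R_3 = 2.58 Ω

2.58 Ω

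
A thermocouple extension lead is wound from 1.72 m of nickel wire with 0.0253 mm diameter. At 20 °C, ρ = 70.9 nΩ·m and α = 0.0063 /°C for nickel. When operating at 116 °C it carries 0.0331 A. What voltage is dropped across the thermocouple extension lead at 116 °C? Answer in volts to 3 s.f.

12.9 V

ρ = 70.9 nΩ·m = 7.09×10^-8 Ω·m
A = π(d/2)² = π(1.2650e-05 m)² = 5.027e-10 m²
R₍20₎ = ρL/A = (7.09×10^-8)(1.72)/(5.027e-10) = 242.6 Ω
R₍116₎ = R₍20₎(1 + αΔT) = 242.6 × (1 + 0.0063×96) = 389.3 Ω
V = IR = 0.0331 × 389.3 = 12.9 V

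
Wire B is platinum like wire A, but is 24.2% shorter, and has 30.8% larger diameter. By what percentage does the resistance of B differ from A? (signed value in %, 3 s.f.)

R ∝ L/d², so R_B/R_A = (1 − 24.2/100) × (1 + 30.8/100)⁻²
= 0.758 × 0.5845 = 0.443
(R_B − R_A)/R_A = 0.443 − 1 = -55.7%

-55.7%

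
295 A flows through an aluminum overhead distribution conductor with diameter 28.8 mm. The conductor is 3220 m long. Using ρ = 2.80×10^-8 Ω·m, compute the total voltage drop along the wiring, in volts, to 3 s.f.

40.8 V

A = π(d/2)² = π(1.4400e-02 m)² = 6.514e-04 m²
R = ρL/A = (2.80×10^-8)(3220)/(6.514e-04) = 0.1384 Ω
V = IR = 295 × 0.1384 = 40.8 V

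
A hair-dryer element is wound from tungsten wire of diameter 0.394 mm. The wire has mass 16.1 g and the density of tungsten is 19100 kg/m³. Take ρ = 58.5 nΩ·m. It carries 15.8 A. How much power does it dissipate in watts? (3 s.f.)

828 W

ρ = 58.5 nΩ·m = 5.85×10^-8 Ω·m
A = π(d/2)² = π(1.9700e-04 m)² = 1.2192e-07 m²
L = m/(density·A) = 0.0161/(19100×1.2192e-07) = 6.914 m
R = ρL/A = (5.85×10^-8)(6.914)/(1.2192e-07) = 3.317 Ω
P = I²R = (15.8)² × 3.317 = 828 W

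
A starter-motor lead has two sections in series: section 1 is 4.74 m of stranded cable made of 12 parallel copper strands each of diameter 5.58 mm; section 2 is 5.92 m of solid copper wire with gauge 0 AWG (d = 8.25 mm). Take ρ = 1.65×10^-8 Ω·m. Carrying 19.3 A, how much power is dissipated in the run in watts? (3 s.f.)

0.780 W

Section 1: A_strand = π(2.7900e-03)² = 2.445e-05 m²; R₁ = ρL/(N·A_s) = (1.65×10^-8)(4.74)/(12×2.445e-05) = 2.665×10^-4 Ω
Section 2: A = π(8.25/2 mm)² = π(4.1250e-03 m)² = 5.346e-05 m²
R₂ = (1.65×10^-8)(5.92)/(5.346e-05) = 0.001827 Ω
R = R₁ + R₂ = 0.002094 Ω
P = I²R = (19.3)² × 0.002094 = 0.780 W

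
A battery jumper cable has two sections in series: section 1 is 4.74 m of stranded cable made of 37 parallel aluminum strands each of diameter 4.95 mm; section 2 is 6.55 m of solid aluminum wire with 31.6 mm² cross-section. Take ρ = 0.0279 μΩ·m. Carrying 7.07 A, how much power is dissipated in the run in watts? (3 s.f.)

ρ = 0.0279 μΩ·m = 2.79×10^-8 Ω·m
Section 1: A_strand = π(2.4750e-03)² = 1.924e-05 m²; R₁ = ρL/(N·A_s) = (2.79×10^-8)(4.74)/(37×1.924e-05) = 1.857×10^-4 Ω
Section 2: A = 31.6 mm² = 3.160e-05 m²
R₂ = (2.79×10^-8)(6.55)/(3.160e-05) = 0.005783 Ω
R = R₁ + R₂ = 0.005969 Ω
P = I²R = (7.07)² × 0.005969 = 0.298 W

0.298 W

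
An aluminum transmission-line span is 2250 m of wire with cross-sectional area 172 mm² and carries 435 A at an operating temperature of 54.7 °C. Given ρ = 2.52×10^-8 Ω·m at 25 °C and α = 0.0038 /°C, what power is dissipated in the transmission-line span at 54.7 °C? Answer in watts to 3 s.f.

69400 W

A = 172 mm² = 1.720e-04 m²
R₍25₎ = ρL/A = (2.52×10^-8)(2250)/(1.720e-04) = 0.3297 Ω
R₍54.7₎ = R₍25₎(1 + αΔT) = 0.3297 × (1 + 0.0038×29.7) = 0.3669 Ω
P = I²R = (435)² × 0.3669 = 69400 W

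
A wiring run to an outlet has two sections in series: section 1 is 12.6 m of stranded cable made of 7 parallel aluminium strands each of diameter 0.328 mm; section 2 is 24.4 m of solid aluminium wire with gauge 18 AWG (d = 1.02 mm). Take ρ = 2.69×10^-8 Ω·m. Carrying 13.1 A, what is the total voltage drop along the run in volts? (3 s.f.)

Section 1: A_strand = π(1.6400e-04)² = 8.450e-08 m²; R₁ = ρL/(N·A_s) = (2.69×10^-8)(12.6)/(7×8.450e-08) = 0.573 Ω
Section 2: A = π(1.02/2 mm)² = π(5.1000e-04 m)² = 8.171e-07 m²
R₂ = (2.69×10^-8)(24.4)/(8.171e-07) = 0.8033 Ω
R = R₁ + R₂ = 1.376 Ω
V = IR = 13.1 × 1.376 = 18.0 V

18.0 V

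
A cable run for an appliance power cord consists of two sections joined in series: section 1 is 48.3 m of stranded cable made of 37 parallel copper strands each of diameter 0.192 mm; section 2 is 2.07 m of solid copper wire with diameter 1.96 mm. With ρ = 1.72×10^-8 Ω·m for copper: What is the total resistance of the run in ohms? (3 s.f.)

0.787 Ω

Section 1: A_strand = π(9.6000e-05)² = 2.895e-08 m²; R₁ = ρL/(N·A_s) = (1.72×10^-8)(48.3)/(37×2.895e-08) = 0.7755 Ω
Section 2: A = π(d/2)² = π(9.8000e-04 m)² = 3.017e-06 m²
R₂ = (1.72×10^-8)(2.07)/(3.017e-06) = 0.0118 Ω
R = R₁ + R₂ = 0.787 Ω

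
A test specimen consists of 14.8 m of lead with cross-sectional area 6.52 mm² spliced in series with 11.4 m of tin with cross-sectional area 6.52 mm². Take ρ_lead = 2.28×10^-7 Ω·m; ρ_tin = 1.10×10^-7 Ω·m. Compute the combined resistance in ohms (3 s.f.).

0.710 Ω

Segment 1: A = 6.52 mm² = 6.520e-06 m²
R₁ = ρL/A = (2.28×10^-7)(14.8)/(6.520e-06) = 0.5175 Ω
R₂ = (1.10×10^-7)(11.4)/(6.520e-06) = 0.1923 Ω
R = R₁ + R₂ = 0.710 Ω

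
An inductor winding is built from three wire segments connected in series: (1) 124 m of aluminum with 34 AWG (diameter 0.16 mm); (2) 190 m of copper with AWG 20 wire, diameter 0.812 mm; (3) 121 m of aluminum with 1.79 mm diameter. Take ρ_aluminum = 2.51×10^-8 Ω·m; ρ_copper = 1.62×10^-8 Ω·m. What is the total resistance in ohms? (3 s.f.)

162 Ω

Seg 1: A = π(0.16/2 mm)² = π(8.0000e-05 m)² = 2.011e-08 m²
R_1 = (2.51×10^-8)(124)/(2.011e-08) = 154.8 Ω
Seg 2: A = π(0.812/2 mm)² = π(4.0600e-04 m)² = 5.178e-07 m²
R_2 = (1.62×10^-8)(190)/(5.178e-07) = 5.944 Ω
Seg 3: A = π(d/2)² = π(8.9500e-04 m)² = 2.516e-06 m²
R_3 = (2.51×10^-8)(121)/(2.516e-06) = 1.207 Ω
R_total = R_1 + R_2 + R_3 = 162 Ω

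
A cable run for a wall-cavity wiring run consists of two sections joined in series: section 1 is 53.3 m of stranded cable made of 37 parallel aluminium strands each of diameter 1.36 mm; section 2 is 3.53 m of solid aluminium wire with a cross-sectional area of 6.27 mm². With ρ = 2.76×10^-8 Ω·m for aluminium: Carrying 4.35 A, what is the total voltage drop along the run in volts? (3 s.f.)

Section 1: A_strand = π(6.8000e-04)² = 1.453e-06 m²; R₁ = ρL/(N·A_s) = (2.76×10^-8)(53.3)/(37×1.453e-06) = 0.02737 Ω
Section 2: A = 6.27 mm² = 6.270e-06 m²
R₂ = (2.76×10^-8)(3.53)/(6.270e-06) = 0.01554 Ω
R = R₁ + R₂ = 0.04291 Ω
V = IR = 4.35 × 0.04291 = 0.187 V

0.187 V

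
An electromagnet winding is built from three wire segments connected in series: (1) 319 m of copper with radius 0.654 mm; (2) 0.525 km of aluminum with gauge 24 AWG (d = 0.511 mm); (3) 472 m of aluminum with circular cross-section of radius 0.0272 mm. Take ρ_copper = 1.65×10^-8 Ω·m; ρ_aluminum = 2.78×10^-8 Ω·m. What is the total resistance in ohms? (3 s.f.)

5720 Ω

Seg 1: A = πr² = π(6.5400e-04 m)² = 1.344e-06 m²
R_1 = (1.65×10^-8)(319)/(1.344e-06) = 3.917 Ω
Seg 2: A = π(0.511/2 mm)² = π(2.5550e-04 m)² = 2.051e-07 m²
R_2 = (2.78×10^-8)(525)/(2.051e-07) = 71.17 Ω
Seg 3: A = πr² = π(2.7200e-05 m)² = 2.324e-09 m²
R_3 = (2.78×10^-8)(472)/(2.324e-09) = 5645 Ω
R_total = R_1 + R_2 + R_3 = 5720 Ω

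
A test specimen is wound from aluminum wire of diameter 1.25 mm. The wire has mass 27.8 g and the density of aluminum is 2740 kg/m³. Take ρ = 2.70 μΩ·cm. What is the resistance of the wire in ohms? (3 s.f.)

ρ = 2.70 μΩ·cm = 2.70×10^-8 Ω·m
A = π(d/2)² = π(6.2500e-04 m)² = 1.2272e-06 m²
L = m/(density·A) = 0.0278/(2740×1.2272e-06) = 8.268 m
R = ρL/A = (2.70×10^-8)(8.268)/(1.2272e-06) = 0.182 Ω

0.182 Ω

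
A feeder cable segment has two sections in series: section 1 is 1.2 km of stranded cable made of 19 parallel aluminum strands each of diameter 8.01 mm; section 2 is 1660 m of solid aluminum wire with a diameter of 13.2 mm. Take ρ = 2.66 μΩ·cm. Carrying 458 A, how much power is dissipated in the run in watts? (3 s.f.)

ρ = 2.66 μΩ·cm = 2.66×10^-8 Ω·m
Section 1: A_strand = π(4.0050e-03)² = 5.039e-05 m²; R₁ = ρL/(N·A_s) = (2.66×10^-8)(1200)/(19×5.039e-05) = 0.03334 Ω
Section 2: A = π(d/2)² = π(6.6000e-03 m)² = 1.368e-04 m²
R₂ = (2.66×10^-8)(1660)/(1.368e-04) = 0.3227 Ω
R = R₁ + R₂ = 0.356 Ω
P = I²R = (458)² × 0.356 = 74700 W

74700 W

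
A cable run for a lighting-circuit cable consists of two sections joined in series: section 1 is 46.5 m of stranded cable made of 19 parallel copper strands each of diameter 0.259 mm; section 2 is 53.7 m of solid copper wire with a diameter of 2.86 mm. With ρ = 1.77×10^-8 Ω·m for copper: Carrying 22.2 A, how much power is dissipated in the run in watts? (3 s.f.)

478 W

Section 1: A_strand = π(1.2950e-04)² = 5.269e-08 m²; R₁ = ρL/(N·A_s) = (1.77×10^-8)(46.5)/(19×5.269e-08) = 0.8222 Ω
Section 2: A = π(d/2)² = π(1.4300e-03 m)² = 6.424e-06 m²
R₂ = (1.77×10^-8)(53.7)/(6.424e-06) = 0.148 Ω
R = R₁ + R₂ = 0.9702 Ω
P = I²R = (22.2)² × 0.9702 = 478 W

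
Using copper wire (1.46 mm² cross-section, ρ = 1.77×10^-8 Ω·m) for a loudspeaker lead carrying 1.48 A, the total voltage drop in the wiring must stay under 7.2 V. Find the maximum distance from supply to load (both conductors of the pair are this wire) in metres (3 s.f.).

A = 1.46 mm² = 1.460e-06 m²
L_max = V_max·A/(2·ρI) = (7.2)(1.460e-06)/(2×1.77×10^-8×1.48) = 201 m

201 m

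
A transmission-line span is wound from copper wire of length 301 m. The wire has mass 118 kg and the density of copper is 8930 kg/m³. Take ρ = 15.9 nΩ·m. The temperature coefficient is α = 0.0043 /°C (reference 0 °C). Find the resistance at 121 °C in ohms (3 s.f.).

ρ = 15.9 nΩ·m = 1.59×10^-8 Ω·m
A = m/(density·L) = 118/(8930×301) = 4.3900e-05 m²
R = ρL/A = (1.59×10^-8)(301)/(4.3900e-05) = 0.109 Ω
R(121 °C) = 0.109 × (1 + 0.0043×121) = 0.166 Ω

0.166 Ω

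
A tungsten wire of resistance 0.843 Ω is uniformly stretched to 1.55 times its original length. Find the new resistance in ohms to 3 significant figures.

Volume constant ⇒ A' = A/k with k = 1.55. R' = ρ(kL)/(A/k) = k²R.
R' = 2.403 × 0.843 = 2.03 Ω

2.03 Ω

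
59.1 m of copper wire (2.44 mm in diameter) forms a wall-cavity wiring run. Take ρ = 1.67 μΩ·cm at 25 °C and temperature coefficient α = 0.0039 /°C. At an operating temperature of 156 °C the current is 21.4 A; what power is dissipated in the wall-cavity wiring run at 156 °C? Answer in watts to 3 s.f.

ρ = 1.67 μΩ·cm = 1.67×10^-8 Ω·m
A = π(d/2)² = π(1.2200e-03 m)² = 4.676e-06 m²
R₍25₎ = ρL/A = (1.67×10^-8)(59.1)/(4.676e-06) = 0.2111 Ω
R₍156₎ = R₍25₎(1 + αΔT) = 0.2111 × (1 + 0.0039×131) = 0.3189 Ω
P = I²R = (21.4)² × 0.3189 = 146 W

146 W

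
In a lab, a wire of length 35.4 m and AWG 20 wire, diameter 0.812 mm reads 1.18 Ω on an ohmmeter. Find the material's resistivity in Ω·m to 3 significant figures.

1.73×10^-8 Ω·m

A = π(0.812/2 mm)² = π(4.0600e-04 m)² = 5.178e-07 m²
ρ = RA/L = (1.18)(5.178e-07)/(35.4) = 1.73×10^-8 Ω·m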